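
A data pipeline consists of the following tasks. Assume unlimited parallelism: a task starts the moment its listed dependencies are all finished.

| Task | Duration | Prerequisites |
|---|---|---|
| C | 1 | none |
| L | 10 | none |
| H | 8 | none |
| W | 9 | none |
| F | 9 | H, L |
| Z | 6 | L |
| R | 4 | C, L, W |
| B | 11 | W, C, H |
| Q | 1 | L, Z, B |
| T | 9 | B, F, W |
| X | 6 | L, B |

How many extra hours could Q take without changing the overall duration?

The longest chain is W→B→T = 9+11+9 = 29; overall finish 29 hours.
Q finishes as early as 21 and must finish by 29.
Float = 29 − 21 = 8.

8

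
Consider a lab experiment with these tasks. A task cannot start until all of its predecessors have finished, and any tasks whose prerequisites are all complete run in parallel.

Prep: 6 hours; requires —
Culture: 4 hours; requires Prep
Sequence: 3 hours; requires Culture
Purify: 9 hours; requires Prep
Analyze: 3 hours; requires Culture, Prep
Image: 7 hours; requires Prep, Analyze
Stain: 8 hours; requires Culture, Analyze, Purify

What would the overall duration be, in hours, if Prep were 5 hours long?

22

Critical path before the change: Prep→Purify→Stain = 6+9+8 = 23 giving 23 hours.
Prep lies on that path, so at 5 hours the path becomes 22 hours.
The critical path is still Prep→Purify→Stain; finish is now 22 hours.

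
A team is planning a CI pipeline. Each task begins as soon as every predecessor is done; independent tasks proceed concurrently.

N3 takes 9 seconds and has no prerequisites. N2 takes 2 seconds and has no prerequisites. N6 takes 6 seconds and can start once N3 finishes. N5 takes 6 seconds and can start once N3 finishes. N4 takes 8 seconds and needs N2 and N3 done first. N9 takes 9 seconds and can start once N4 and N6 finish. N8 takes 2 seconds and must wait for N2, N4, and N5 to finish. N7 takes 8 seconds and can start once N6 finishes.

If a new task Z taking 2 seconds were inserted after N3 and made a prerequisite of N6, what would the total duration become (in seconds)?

Originally the CI pipeline takes 26 seconds.
With Z inserted, N6 now waits for max(N3, Z).
New critical path: N3→Z→N6→N9 = 9+2+6+9 = 26 ⇒ 26 seconds.

26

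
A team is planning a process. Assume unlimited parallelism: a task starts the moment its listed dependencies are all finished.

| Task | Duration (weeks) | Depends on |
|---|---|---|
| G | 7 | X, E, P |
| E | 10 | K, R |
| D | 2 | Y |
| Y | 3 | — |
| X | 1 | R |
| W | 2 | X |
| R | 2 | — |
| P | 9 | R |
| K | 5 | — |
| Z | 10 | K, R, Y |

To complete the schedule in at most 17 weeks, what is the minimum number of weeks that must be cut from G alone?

Current finish: 22 weeks; target: 17.
G is on every critical path, so each week cut from G cuts the finish by one (this holds down to a finish of 16).
Need 22 − 17 = 5 weeks off G → G becomes 2 weeks, finish becomes 17.

5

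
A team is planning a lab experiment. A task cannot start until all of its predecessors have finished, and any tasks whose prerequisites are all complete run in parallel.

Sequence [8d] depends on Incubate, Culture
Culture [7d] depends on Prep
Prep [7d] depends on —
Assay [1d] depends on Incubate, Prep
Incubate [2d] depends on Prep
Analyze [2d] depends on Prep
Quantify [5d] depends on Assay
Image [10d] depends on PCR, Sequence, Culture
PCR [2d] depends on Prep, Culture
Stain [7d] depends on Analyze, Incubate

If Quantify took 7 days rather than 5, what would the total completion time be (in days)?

As given, the longest chain is Prep→Culture→Sequence→Image = 7+7+8+10 = 32, so the finish is 32 days.
Quantify has 17 days of float (longest path through it is 15).
The critical path is still Prep→Culture→Sequence→Image; finish is now 32 days.

32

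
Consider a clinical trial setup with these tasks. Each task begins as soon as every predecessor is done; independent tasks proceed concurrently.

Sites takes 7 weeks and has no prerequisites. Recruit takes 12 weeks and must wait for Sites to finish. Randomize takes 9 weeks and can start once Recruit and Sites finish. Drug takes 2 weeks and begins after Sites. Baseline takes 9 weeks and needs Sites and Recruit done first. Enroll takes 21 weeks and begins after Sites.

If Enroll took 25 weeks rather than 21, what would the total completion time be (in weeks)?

32

Critical path before the change: Sites→Enroll = 7+21 = 28 giving 28 weeks.
Enroll lies on that path, so at 25 weeks the path becomes 32 weeks.
No other chain overtakes it, so the finish is 32 weeks.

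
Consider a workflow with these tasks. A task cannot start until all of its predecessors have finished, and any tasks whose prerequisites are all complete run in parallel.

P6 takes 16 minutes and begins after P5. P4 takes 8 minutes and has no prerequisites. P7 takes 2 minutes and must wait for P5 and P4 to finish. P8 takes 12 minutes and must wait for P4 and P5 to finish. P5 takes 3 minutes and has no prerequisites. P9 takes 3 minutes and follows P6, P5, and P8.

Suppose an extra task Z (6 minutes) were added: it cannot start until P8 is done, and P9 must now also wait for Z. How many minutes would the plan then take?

29

Originally the plan takes 23 minutes.
With Z inserted, P9 now waits for max(P6, P5, P8, Z).
New critical path: P4→P8→Z→P9 = 8+12+6+3 = 29 ⇒ 29 minutes.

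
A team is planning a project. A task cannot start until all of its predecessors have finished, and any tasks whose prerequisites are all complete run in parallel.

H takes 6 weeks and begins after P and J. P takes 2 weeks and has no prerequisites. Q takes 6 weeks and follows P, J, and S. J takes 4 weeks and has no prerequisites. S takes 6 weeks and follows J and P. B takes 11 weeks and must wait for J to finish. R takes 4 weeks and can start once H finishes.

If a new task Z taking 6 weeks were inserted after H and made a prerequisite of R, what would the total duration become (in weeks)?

20

Originally the plan takes 16 weeks.
With Z inserted, R now waits for max(H, Z).
New critical path: J→H→Z→R = 4+6+6+4 = 20 ⇒ 20 weeks.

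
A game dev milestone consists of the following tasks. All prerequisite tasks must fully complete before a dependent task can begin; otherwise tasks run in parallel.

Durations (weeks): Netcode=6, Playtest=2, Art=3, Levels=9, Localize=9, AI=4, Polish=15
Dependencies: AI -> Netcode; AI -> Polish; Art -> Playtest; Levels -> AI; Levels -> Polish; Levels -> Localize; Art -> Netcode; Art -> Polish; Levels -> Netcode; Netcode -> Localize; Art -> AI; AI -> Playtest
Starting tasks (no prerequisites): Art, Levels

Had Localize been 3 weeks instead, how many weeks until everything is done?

28

The binding path is Levels→AI→Netcode→Localize = 9+4+6+9 = 28; finish at 28 weeks.
Localize lies on that path, so at 3 weeks the path becomes 22 weeks.
New critical path: Levels→AI→Polish = 9+4+15 = 28 ⇒ 28 weeks.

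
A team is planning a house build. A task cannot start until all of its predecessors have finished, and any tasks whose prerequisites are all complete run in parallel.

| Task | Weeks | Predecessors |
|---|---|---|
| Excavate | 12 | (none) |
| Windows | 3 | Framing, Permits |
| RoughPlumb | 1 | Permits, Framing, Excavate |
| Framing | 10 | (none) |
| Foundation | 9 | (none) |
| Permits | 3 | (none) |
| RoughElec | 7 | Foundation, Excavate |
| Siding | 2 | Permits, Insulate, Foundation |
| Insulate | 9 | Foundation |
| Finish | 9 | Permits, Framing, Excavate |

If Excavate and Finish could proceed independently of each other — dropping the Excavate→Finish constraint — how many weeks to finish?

Before: longest chain Excavate→Finish = 12+9 = 21, finish 21.
Without Excavate→Finish, Finish's earliest start moves from 12 to 10.
The longest chain is now Foundation→Insulate→Siding = 9+9+2 = 20, so the project takes 20 weeks.

20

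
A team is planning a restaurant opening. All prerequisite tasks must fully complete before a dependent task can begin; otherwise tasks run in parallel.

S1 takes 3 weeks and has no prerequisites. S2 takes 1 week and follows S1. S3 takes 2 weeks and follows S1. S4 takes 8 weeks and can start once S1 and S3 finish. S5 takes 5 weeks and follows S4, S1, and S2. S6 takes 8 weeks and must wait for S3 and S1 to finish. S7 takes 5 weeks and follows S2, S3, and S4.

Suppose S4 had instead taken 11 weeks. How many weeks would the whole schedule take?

21

Critical path before the change: S1→S3→S4→S5 = 3+2+8+5 = 18 giving 18 weeks.
S4 lies on that path, so at 11 weeks the path becomes 21 weeks.
That remains the longest chain; total 21 weeks.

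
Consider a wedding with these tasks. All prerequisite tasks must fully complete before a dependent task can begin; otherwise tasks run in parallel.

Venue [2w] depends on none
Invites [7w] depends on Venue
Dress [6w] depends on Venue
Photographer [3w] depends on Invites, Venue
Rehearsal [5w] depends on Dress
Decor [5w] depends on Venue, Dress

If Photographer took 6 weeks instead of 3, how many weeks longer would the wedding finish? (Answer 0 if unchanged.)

2

Actual critical path: Venue→Dress→Rehearsal = 2+6+5 = 13 ⇒ 13 weeks.
Photographer has 1 week of float (longest path through it is 12).
The binding chain switches to Venue→Invites→Photographer = 2+7+6 = 15; finish 15 weeks.
Change in finish: 15 − 13 = +2 weeks.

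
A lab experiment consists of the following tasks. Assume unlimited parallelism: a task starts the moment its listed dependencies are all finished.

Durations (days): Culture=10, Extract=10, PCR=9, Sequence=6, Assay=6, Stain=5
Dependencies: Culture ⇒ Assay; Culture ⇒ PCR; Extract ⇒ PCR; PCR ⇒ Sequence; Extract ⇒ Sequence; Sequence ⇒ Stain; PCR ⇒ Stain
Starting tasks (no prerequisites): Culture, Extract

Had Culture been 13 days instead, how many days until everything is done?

Critical path before the change: Culture→PCR→Sequence→Stain = 10+9+6+5 = 30 giving 30 days.
Culture lies on that path, so at 13 days the path becomes 33 days.
That remains the longest chain; total 33 days.

33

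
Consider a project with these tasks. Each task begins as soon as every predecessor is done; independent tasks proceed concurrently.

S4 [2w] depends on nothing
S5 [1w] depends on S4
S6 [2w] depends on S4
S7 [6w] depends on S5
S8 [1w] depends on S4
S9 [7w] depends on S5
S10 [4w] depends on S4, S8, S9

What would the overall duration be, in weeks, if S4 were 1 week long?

13

As given, the longest chain is S4→S5→S9→S10 = 2+1+7+4 = 14, so the finish is 14 weeks.
Since S4 is critical, the -1 change carries straight to that chain (now 13 weeks).
No other chain overtakes it, so the finish is 13 weeks.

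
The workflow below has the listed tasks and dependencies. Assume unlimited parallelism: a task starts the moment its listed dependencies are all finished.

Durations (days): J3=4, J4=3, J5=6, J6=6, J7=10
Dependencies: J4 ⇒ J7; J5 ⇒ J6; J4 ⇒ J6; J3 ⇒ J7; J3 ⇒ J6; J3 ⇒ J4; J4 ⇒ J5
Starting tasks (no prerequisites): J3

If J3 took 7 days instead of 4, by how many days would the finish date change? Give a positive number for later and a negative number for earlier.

Critical path before the change: J3→J4→J5→J6 = 4+3+6+6 = 19 giving 19 days.
Since J3 is critical, the +3 change carries straight to that chain (now 22 days).
No other chain overtakes it, so the finish is 22 days.
Change in finish: 22 − 19 = +3 days.

3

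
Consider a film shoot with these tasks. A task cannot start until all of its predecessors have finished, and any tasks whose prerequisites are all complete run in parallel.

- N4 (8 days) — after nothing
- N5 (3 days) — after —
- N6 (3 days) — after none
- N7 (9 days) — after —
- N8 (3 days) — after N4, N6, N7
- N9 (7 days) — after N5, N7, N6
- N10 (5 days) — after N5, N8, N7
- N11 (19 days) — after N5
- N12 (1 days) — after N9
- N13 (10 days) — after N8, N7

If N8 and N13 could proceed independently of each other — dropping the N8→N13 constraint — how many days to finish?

22

With the dependency in place, N5→N11 = 3+19 = 22 sets the finish at 22 days.
Without N8→N13, N13's earliest start moves from 12 to 9.
After: N5→N11 = 3+19 = 22 → 22 days.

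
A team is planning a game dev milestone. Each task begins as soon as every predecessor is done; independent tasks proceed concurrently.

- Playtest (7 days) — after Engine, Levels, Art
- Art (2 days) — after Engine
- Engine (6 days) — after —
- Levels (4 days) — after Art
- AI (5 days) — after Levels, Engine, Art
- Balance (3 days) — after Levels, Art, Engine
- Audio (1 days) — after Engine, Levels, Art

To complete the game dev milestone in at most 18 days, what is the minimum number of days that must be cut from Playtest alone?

Current finish: 19 days; target: 18.
Playtest is on every critical path, so each day cut from Playtest cuts the finish by one (this holds down to a finish of 17).
Need 19 − 18 = 1 day off Playtest → Playtest becomes 6 days, finish becomes 18.

1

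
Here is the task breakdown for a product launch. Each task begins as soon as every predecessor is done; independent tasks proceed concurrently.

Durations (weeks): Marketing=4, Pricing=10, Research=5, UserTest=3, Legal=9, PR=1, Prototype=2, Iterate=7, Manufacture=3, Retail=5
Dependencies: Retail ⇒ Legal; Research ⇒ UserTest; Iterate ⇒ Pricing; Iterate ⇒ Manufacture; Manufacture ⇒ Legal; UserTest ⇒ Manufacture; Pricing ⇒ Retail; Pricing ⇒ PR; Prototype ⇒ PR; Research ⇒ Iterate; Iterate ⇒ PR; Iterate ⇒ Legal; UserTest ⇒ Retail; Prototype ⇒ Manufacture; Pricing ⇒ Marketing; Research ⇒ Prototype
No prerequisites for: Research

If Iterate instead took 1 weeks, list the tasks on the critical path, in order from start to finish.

Research, Iterate, Pricing, Retail, Legal

Critical path before the change: Research→Iterate→Pricing→Retail→Legal = 5+7+10+5+9 = 36 giving 36 weeks.
Iterate lies on that path, so at 1 week the path becomes 30 weeks.
The critical path is still Research→Iterate→Pricing→Retail→Legal; finish is now 30 weeks.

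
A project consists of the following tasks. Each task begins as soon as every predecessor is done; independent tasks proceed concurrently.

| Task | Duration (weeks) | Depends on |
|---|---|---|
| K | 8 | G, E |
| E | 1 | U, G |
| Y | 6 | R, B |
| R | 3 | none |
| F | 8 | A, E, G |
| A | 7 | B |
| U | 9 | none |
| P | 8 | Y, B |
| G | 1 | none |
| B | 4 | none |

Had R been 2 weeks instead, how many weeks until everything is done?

19

The binding path is B→A→F = 4+7+8 = 19; finish at 19 weeks.
R has 2 weeks of float (longest path through it is 17).
That remains the longest chain; total 19 weeks.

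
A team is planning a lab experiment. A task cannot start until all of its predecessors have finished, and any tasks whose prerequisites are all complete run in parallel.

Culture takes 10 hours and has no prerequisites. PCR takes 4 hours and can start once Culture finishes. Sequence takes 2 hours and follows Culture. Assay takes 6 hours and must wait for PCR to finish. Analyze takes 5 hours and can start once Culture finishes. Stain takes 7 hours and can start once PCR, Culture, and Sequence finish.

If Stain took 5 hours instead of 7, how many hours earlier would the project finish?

Baseline: Culture→PCR→Stain = 10+4+7 = 21 → 21 hours.
Stain is on the critical path; changing it to 5 makes that path 19 hours.
New critical path: Culture→PCR→Assay = 10+4+6 = 20 ⇒ 20 hours.
Change in finish: 20 − 21 = -1 hours.

1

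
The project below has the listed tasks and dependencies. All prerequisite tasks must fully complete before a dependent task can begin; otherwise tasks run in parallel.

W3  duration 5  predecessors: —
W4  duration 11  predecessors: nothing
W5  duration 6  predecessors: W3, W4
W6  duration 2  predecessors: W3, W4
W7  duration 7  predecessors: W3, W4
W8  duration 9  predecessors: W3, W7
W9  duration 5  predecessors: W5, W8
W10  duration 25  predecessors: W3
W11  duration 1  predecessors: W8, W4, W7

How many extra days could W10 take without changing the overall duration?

W4→W7→W8→W9 = 11+7+9+5 = 32 sets the makespan at 32 days.
Longest path through W10: 30 days (earliest finish 30, latest finish 32).
Slack of W10 = 7 − 5 = 2 days.

2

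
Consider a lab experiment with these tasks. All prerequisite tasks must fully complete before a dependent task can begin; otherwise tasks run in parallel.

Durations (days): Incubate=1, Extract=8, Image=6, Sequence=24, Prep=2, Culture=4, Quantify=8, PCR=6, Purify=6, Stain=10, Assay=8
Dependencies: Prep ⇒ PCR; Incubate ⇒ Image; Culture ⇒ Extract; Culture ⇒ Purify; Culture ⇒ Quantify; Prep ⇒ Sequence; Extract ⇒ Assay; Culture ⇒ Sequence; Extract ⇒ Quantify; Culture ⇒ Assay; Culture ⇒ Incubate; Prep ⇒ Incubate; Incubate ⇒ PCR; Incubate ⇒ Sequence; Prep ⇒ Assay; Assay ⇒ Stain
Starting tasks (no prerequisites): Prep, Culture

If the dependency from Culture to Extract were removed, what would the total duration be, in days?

29

Before: longest chain Culture→Extract→Assay→Stain = 4+8+8+10 = 30, finish 30.
Without Culture→Extract, Extract's earliest start moves from 4 to 0.
After: Culture→Incubate→Sequence = 4+1+24 = 29 → 29 days.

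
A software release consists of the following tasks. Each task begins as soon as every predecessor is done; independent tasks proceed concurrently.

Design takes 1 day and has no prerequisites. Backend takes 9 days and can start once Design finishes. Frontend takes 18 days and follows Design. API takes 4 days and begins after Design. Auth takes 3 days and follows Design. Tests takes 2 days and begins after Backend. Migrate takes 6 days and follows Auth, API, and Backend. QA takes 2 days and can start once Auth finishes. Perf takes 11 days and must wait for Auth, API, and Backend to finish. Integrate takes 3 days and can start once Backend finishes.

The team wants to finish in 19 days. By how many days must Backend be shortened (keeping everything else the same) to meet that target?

2

Current finish: 21 days; target: 19.
Backend is on every critical path, so each day cut from Backend cuts the finish by one (this holds down to a finish of 19).
Need 21 − 19 = 2 days off Backend → Backend becomes 7 days, finish becomes 19.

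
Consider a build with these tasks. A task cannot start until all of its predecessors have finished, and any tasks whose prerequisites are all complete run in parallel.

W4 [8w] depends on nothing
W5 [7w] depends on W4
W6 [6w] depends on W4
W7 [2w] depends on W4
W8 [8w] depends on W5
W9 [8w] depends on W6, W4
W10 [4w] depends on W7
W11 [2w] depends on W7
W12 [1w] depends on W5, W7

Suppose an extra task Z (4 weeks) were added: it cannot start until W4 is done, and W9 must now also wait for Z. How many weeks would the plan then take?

Originally the plan takes 23 weeks.
With Z inserted, W9 now waits for max(W6, W4, Z).
New critical path: W4→W5→W8 = 8+7+8 = 23 ⇒ 23 weeks.

23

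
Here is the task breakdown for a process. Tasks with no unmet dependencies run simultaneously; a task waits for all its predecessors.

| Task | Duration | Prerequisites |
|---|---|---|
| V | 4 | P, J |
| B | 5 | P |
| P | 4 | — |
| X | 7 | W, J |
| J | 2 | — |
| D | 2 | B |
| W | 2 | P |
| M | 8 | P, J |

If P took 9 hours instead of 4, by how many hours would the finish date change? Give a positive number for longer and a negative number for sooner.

Baseline: P→W→X = 4+2+7 = 13 → 13 hours.
Since P is critical, the +5 change carries straight to that chain (now 18 hours).
That remains the longest chain; total 18 hours.
Change in finish: 18 − 13 = +5 hours.

5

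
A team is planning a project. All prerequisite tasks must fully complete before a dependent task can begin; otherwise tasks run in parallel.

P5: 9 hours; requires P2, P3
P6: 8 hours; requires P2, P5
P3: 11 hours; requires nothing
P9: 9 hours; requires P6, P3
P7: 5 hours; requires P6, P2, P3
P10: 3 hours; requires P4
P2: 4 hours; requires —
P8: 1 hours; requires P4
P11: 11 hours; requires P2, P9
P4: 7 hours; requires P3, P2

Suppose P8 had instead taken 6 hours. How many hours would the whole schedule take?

48

Critical path before the change: P3→P5→P6→P9→P11 = 11+9+8+9+11 = 48 giving 48 hours.
P8 is off the critical path — its longest chain is 19 hours, giving 29 of slack.
No other chain overtakes it, so the finish is 48 hours.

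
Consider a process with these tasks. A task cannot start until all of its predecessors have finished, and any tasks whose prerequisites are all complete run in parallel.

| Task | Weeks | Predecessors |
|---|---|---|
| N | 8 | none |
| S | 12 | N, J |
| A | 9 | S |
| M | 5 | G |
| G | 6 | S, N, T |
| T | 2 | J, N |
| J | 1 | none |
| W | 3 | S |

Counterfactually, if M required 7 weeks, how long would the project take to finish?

33

Critical path before the change: N→S→G→M = 8+12+6+5 = 31 giving 31 weeks.
M lies on that path, so at 7 weeks the path becomes 33 weeks.
No other chain overtakes it, so the finish is 33 weeks.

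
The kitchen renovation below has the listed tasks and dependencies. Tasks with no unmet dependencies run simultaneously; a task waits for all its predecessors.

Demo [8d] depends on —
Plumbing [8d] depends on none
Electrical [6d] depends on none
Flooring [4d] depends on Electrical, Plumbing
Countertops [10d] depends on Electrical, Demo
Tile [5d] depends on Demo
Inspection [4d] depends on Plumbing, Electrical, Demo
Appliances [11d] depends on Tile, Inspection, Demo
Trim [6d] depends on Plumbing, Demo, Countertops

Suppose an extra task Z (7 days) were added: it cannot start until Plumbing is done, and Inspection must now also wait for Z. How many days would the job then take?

Originally the job takes 24 days.
With Z inserted, Inspection now waits for max(Plumbing, Electrical, Demo, Z).
New critical path: Plumbing→Z→Inspection→Appliances = 8+7+4+11 = 30 ⇒ 30 days.

30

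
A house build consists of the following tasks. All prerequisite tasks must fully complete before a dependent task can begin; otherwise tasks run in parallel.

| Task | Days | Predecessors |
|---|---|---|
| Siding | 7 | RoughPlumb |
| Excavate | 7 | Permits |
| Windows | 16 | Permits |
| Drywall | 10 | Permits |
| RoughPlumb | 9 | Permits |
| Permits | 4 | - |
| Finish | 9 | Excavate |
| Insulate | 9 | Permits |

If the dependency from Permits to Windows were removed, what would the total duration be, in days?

20

Original critical path: Permits→Excavate→Finish = 4+7+9 = 20 ⇒ 20 days.
Without Permits→Windows, Windows's earliest start moves from 4 to 0.
New critical path: Permits→Excavate→Finish = 4+7+9 = 20 ⇒ 20 days.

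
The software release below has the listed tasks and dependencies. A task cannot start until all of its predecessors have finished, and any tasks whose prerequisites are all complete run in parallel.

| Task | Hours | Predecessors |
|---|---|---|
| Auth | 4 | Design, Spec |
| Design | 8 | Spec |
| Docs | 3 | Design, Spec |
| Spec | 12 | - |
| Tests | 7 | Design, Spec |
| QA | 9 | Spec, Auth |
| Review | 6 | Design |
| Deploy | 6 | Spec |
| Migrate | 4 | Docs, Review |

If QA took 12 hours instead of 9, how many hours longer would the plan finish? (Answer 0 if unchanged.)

3

Actual critical path: Spec→Design→Auth→QA = 12+8+4+9 = 33 ⇒ 33 hours.
QA lies on that path, so at 12 hours the path becomes 36 hours.
That remains the longest chain; total 36 hours.
Change in finish: 36 − 33 = +3 hours.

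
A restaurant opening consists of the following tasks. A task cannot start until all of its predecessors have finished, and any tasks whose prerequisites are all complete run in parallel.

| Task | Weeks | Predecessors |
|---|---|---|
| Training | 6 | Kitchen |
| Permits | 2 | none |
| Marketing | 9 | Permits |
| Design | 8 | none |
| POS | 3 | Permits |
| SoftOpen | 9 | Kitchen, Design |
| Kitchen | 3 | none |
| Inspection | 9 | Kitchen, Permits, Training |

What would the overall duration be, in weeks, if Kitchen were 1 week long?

The binding path is Kitchen→Training→Inspection = 3+6+9 = 18; finish at 18 weeks.
Since Kitchen is critical, the -2 change carries straight to that chain (now 16 weeks).
Now Design→SoftOpen = 8+9 = 17 is longest, so the finish becomes 17 weeks.

17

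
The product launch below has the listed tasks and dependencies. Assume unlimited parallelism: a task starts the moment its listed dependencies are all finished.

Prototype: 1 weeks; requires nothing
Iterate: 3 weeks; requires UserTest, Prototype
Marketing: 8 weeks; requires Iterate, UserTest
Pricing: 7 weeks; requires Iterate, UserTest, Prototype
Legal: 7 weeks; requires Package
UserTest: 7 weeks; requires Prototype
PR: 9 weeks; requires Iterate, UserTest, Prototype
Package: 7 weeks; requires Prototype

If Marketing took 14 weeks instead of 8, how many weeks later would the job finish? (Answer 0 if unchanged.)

5

As given, the longest chain is Prototype→UserTest→Iterate→PR = 1+7+3+9 = 20, so the finish is 20 weeks.
Marketing is off the critical path — its longest chain is 19 weeks, giving 1 of slack.
New critical path: Prototype→UserTest→Iterate→Marketing = 1+7+3+14 = 25 ⇒ 25 weeks.
Change in finish: 25 − 20 = +5 weeks.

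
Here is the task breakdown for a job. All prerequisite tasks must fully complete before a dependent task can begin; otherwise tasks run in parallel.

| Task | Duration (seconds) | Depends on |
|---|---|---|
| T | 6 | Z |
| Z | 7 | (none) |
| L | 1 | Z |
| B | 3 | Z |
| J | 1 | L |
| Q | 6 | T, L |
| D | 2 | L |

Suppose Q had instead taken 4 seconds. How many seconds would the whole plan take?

17

Baseline: Z→T→Q = 7+6+6 = 19 → 19 seconds.
Q is on the critical path; changing it to 4 makes that path 17 seconds.
No other chain overtakes it, so the finish is 17 seconds.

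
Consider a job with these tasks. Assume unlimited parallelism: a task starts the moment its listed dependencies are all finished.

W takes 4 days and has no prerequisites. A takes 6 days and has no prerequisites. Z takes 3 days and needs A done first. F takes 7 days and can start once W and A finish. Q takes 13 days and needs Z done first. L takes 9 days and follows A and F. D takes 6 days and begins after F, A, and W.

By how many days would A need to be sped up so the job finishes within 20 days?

Current finish: 22 days; target: 20.
A is on every critical path, so each day cut from A cuts the finish by one (this holds down to a finish of 20).
Need 22 − 20 = 2 days off A → A becomes 4 days, finish becomes 20.

2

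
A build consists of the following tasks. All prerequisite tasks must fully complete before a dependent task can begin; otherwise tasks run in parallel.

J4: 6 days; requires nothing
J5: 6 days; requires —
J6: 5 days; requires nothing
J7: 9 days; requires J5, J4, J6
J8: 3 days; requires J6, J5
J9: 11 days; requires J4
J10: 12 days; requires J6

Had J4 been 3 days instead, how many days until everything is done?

17

Baseline: J4→J9 = 6+11 = 17 → 17 days.
J4 lies on that path, so at 3 days the path becomes 14 days.
New critical path: J6→J10 = 5+12 = 17 ⇒ 17 days.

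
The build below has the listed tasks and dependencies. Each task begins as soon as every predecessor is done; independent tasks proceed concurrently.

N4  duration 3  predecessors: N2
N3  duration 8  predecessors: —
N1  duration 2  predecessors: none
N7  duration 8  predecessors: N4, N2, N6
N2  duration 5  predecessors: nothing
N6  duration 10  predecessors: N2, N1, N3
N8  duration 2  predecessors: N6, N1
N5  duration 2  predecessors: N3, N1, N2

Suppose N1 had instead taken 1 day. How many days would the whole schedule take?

26

Baseline: N3→N6→N7 = 8+10+8 = 26 → 26 days.
N1 has 6 days of float (longest path through it is 20).
The critical path is still N3→N6→N7; finish is now 26 days.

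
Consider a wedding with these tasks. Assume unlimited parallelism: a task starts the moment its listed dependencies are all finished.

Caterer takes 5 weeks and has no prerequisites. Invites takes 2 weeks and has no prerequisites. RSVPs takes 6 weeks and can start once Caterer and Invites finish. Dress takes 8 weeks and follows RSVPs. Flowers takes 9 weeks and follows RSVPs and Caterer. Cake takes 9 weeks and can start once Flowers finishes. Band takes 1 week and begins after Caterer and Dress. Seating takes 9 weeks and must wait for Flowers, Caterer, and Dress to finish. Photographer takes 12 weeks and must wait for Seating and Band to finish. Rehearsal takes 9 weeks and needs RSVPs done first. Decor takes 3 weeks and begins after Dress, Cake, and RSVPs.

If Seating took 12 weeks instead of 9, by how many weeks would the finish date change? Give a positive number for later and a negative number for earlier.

3

As given, the longest chain is Caterer→RSVPs→Flowers→Seating→Photographer = 5+6+9+9+12 = 41, so the finish is 41 weeks.
Seating lies on that path, so at 12 weeks the path becomes 44 weeks.
The critical path is still Caterer→RSVPs→Flowers→Seating→Photographer; finish is now 44 weeks.
Change in finish: 44 − 41 = +3 weeks.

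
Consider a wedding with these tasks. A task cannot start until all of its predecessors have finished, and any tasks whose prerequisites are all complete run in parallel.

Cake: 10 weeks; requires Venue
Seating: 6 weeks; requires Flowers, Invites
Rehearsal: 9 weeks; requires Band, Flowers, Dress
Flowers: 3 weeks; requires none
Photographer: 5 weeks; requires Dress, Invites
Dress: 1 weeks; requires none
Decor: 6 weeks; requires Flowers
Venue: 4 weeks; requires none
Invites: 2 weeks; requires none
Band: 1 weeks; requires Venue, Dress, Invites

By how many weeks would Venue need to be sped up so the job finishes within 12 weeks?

Current finish: 14 weeks; target: 12.
Venue is on every critical path, so each week cut from Venue cuts the finish by one (this holds down to a finish of 12).
Need 14 − 12 = 2 weeks off Venue → Venue becomes 2 weeks, finish becomes 12.

2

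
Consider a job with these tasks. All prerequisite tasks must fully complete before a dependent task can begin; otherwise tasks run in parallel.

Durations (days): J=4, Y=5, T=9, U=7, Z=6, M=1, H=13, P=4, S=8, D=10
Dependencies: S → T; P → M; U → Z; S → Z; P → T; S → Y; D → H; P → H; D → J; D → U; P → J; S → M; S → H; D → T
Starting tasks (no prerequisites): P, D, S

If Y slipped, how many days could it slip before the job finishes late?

10

Critical path: D→U→Z = 10+7+6 = 23, so the finish is 23 days.
Y finishes as early as 13 and must finish by 23.
Slack of Y = 18 − 8 = 10 days.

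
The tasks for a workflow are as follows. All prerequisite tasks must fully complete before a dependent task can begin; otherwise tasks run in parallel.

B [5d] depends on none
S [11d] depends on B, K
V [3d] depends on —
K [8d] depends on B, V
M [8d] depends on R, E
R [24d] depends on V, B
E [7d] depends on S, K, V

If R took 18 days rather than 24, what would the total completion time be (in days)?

39

As given, the longest chain is B→K→S→E→M = 5+8+11+7+8 = 39, so the finish is 39 days.
R is off the critical path — its longest chain is 37 days, giving 2 of slack.
No other chain overtakes it, so the finish is 39 days.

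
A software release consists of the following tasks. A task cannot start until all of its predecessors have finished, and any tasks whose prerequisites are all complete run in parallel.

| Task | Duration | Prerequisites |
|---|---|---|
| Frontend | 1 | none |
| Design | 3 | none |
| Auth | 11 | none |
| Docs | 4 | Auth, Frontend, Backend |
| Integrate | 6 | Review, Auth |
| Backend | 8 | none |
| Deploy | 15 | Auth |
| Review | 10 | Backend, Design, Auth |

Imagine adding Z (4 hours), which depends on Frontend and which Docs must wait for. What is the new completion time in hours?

Originally the schedule takes 27 hours.
With Z inserted, Docs now waits for max(Auth, Frontend, Backend, Z).
New critical path: Auth→Review→Integrate = 11+10+6 = 27 ⇒ 27 hours.

27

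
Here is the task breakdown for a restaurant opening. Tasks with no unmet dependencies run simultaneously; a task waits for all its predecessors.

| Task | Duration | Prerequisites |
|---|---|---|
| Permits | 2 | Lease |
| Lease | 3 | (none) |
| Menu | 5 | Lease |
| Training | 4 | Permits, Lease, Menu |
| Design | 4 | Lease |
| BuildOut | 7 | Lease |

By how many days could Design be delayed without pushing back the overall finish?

Lease→Menu→Training = 3+5+4 = 12 sets the makespan at 12 days.
The longest chain containing Design totals 7 days.
Float = 12 − 7 = 5.

5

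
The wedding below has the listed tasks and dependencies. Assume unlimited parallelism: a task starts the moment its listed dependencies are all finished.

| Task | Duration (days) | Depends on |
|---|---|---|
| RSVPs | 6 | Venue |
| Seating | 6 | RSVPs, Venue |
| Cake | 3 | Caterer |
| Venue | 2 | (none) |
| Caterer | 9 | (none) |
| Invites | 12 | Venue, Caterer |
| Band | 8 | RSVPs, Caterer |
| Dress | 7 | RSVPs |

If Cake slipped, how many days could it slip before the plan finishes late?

Critical path: Caterer→Invites = 9+12 = 21, so the finish is 21 days.
Cake finishes as early as 12 and must finish by 21.
Float = 21 − 12 = 9.

9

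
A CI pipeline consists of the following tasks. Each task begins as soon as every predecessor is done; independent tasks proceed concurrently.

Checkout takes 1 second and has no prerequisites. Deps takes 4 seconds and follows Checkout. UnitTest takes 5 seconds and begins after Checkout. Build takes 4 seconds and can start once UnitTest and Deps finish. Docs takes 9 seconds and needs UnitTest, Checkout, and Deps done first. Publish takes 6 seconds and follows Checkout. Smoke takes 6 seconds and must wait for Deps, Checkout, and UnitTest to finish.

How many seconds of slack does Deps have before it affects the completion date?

Checkout→UnitTest→Docs = 1+5+9 = 15 sets the makespan at 15 seconds.
Longest path through Deps: 14 seconds (earliest finish 5, latest finish 6).
So Deps can slip 6 − 5 = 1 second.

1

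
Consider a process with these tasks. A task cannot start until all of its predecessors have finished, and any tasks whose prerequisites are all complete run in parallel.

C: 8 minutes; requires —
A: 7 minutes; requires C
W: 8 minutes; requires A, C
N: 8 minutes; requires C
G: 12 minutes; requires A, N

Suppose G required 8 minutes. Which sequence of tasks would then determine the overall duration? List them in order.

C, N, G

The binding path is C→N→G = 8+8+12 = 28; finish at 28 minutes.
Since G is critical, the -4 change carries straight to that chain (now 24 minutes).
That remains the longest chain; total 24 minutes.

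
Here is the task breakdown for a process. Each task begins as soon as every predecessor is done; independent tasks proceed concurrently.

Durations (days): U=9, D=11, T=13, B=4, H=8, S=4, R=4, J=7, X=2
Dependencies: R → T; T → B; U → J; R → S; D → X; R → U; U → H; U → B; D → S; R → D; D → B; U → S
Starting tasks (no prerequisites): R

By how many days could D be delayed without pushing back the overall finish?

Critical path: R→U→H = 4+9+8 = 21, so the finish is 21 days.
Longest path through D: 19 days (earliest finish 15, latest finish 17).
Slack of D = 6 − 4 = 2 days.

2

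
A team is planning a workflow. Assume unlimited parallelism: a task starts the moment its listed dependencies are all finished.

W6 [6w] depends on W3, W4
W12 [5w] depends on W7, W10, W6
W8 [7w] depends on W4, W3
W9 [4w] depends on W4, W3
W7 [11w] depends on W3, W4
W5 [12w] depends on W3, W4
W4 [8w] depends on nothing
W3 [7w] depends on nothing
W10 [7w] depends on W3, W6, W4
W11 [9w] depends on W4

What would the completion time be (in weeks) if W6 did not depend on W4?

With the dependency in place, W4→W6→W10→W12 = 8+6+7+5 = 26 sets the finish at 26 weeks.
Without W4→W6, W6's earliest start moves from 8 to 7.
New critical path: W3→W6→W10→W12 = 7+6+7+5 = 25 ⇒ 25 weeks.

25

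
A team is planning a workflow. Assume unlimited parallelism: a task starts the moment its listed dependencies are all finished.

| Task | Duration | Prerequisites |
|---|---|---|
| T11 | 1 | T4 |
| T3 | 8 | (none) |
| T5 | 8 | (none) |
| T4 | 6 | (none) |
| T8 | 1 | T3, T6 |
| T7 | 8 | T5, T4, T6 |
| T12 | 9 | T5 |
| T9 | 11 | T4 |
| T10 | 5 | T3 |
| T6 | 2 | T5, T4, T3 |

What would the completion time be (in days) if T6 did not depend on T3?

18

Original critical path: T3→T6→T7 = 8+2+8 = 18 ⇒ 18 days.
Dropping T3→T6 doesn't change T6's earliest start (8); another predecessor still binds.
After: T5→T6→T7 = 8+2+8 = 18 → 18 days.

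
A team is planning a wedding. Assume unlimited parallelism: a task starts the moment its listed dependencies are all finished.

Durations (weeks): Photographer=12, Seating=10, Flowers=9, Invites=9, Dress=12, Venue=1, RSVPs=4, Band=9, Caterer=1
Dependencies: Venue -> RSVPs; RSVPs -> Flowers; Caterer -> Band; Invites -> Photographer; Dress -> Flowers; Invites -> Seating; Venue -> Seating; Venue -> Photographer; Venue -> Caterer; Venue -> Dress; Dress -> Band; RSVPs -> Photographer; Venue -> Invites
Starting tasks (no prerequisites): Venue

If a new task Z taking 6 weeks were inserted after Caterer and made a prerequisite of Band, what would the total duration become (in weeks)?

Originally the schedule takes 22 weeks.
With Z inserted, Band now waits for max(Dress, Caterer, Z).
New critical path: Venue→Invites→Photographer = 1+9+12 = 22 ⇒ 22 weeks.

22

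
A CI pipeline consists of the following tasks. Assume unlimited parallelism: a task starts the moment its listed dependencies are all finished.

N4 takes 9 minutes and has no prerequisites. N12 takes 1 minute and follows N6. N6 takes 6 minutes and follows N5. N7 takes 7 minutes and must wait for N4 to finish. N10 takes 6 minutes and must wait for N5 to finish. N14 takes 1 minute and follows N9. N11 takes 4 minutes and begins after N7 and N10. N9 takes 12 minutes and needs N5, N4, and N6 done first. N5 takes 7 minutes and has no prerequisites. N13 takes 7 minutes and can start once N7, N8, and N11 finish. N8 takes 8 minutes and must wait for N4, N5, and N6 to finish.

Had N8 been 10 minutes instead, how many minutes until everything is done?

Actual critical path: N5→N6→N8→N13 = 7+6+8+7 = 28 ⇒ 28 minutes.
N8 lies on that path, so at 10 minutes the path becomes 30 minutes.
The critical path is still N5→N6→N8→N13; finish is now 30 minutes.

30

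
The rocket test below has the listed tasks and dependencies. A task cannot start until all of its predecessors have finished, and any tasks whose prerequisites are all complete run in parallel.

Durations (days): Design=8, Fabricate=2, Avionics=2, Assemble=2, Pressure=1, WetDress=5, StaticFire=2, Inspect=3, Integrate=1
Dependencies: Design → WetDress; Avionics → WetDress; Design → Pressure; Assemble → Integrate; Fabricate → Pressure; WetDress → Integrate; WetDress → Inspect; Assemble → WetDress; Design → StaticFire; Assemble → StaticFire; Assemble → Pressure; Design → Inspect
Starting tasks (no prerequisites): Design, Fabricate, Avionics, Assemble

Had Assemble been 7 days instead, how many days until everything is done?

16

As given, the longest chain is Design→WetDress→Inspect = 8+5+3 = 16, so the finish is 16 days.
Assemble is off the critical path — its longest chain is 10 days, giving 6 of slack.
The critical path is still Design→WetDress→Inspect; finish is now 16 days.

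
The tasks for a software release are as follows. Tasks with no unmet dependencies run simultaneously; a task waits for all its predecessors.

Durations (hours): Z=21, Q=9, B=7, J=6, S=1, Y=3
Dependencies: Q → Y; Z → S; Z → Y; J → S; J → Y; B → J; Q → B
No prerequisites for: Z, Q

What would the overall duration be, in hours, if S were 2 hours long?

25

Actual critical path: Q→B→J→Y = 9+7+6+3 = 25 ⇒ 25 hours.
S has 2 hours of float (longest path through it is 23).
The critical path is still Q→B→J→Y; finish is now 25 hours.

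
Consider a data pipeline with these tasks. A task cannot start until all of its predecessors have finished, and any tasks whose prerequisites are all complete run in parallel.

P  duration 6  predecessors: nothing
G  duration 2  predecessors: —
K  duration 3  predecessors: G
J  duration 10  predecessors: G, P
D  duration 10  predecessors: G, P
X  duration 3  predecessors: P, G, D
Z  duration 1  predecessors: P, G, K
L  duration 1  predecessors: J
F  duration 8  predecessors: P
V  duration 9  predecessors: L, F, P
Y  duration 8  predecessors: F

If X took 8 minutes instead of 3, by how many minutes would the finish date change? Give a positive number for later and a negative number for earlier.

0

Actual critical path: P→J→L→V = 6+10+1+9 = 26 ⇒ 26 minutes.
X has 7 minutes of float (longest path through it is 19).
No other chain overtakes it, so the finish is 26 minutes.
Change in finish: 26 − 26 = +0 minutes.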